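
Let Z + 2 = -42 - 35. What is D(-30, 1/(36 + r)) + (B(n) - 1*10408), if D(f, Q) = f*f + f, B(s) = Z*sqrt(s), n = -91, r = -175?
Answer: -9538 - 79*I*sqrt(91) ≈ -9538.0 - 753.61*I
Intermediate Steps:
Z = -79 (Z = -2 + (-42 - 35) = -2 - 77 = -79)
B(s) = -79*sqrt(s)
D(f, Q) = f + f**2 (D(f, Q) = f**2 + f = f + f**2)
D(-30, 1/(36 + r)) + (B(n) - 1*10408) = -30*(1 - 30) + (-79*I*sqrt(91) - 1*10408) = -30*(-29) + (-79*I*sqrt(91) - 10408) = 870 + (-79*I*sqrt(91) - 10408) = 870 + (-10408 - 79*I*sqrt(91)) = -9538 - 79*I*sqrt(91)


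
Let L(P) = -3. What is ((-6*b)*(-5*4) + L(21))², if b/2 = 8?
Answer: 3674889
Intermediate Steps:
b = 16 (b = 2*8 = 16)
((-6*b)*(-5*4) + L(21))² = ((-6*16)*(-5*4) - 3)² = (-96*(-20) - 3)² = (1920 - 3)² = 1917² = 3674889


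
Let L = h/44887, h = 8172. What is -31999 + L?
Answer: -1436330941/44887 ≈ -31999.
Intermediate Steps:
L = 8172/44887 ≈ 0.18206
-31999 + L = -31999 + 8172/44887 = -1436330941/44887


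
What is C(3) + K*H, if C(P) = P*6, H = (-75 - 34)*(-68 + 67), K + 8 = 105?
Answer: 10591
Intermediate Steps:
K = 97 (K = -8 + 105 = 97)
H = 109 (H = -109*(-1) = 109)
C(P) = 6*P
C(3) + K*H = 6*3 + 97*109 = 18 + 10573 = 10591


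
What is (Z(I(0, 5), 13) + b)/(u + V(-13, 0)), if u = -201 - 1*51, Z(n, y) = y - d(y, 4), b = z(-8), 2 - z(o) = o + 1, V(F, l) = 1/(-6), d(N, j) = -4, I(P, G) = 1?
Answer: -156/1513 ≈ -0.10311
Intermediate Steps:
V(F, l) = -⅙
z(o) = 1 - o (z(o) = 2 - (o + 1) = 2 - (1 + o) = 2 + (-1 - o) = 1 - o)
b = 9 (b = 1 - 1*(-8) = 1 + 8 = 9)
Z(n, y) = 4 + y (Z(n, y) = y - 1*(-4) = y + 4 = 4 + y)
u = -252 (u = -201 - 51 = -252)
(Z(I(0, 5), 13) + b)/(u + V(-13, 0)) = ((4 + 13) + 9)/(-252 - ⅙) = (17 + 9)/(-1513/6) = 26*(-6/1513) = -156/1513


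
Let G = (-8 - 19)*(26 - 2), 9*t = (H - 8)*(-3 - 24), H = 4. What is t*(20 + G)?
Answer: -7536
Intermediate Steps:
t = 12 (t = ((4 - 8)*(-3 - 24))/9 = (-4*(-27))/9 = (⅑)*108 = 12)
G = -648 (G = -27*24 = -648)
t*(20 + G) = 12*(20 - 648) = 12*(-628) = -7536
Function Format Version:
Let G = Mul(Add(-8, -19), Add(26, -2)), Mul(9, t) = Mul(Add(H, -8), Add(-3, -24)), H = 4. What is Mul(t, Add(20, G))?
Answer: -7536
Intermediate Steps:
t = 12 (t = Mul(Rational(1, 9), Mul(Add(4, -8), Add(-3, -24))) = Mul(Rational(1, 9), Mul(-4, -27)) = Mul(Rational(1, 9), 108) = 12)
G = -648 (G = Mul(-27, 24) = -648)
Mul(t, Add(20, G)) = Mul(12, Add(20, -648)) = Mul(12, -628) = -7536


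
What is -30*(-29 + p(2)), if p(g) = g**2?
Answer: 750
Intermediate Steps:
-30*(-29 + p(2)) = -30*(-29 + 2**2) = -30*(-29 + 4) = -30*(-25) = 750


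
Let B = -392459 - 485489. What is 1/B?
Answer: -1/877948 ≈ -1.1390e-6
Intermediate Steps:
B = -877948
1/B = 1/(-877948) = -1/877948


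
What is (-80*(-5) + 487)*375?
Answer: 332625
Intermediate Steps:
(-80*(-5) + 487)*375 = (400 + 487)*375 = 887*375 = 332625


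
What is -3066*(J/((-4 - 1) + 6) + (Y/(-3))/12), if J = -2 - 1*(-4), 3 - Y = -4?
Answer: -33215/6 ≈ -5535.8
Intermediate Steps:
Y = 7 (Y = 3 - 1*(-4) = 3 + 4 = 7)
J = 2 (J = -2 + 4 = 2)
-3066*(J/((-4 - 1) + 6) + (Y/(-3))/12) = -3066*(2/((-4 - 1) + 6) + (7/(-3))/12) = -3066*(2/(-5 + 6) + (7*(-1/3))*(1/12)) = -3066*(2/1 - 7/3*1/12) = -3066*(2*1 - 7/36) = -3066*(2 - 7/36) = -3066*65/36 = -33215/6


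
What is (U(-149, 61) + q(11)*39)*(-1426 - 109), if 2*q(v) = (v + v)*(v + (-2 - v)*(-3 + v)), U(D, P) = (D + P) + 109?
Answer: 61209660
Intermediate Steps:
U(D, P) = 109 + D + P
q(v) = v*(v + (-3 + v)*(-2 - v)) (q(v) = ((v + v)*(v + (-2 - v)*(-3 + v)))/2 = ((2*v)*(v + (-3 + v)*(-2 - v)))/2 = (2*v*(v + (-3 + v)*(-2 - v)))/2 = v*(v + (-3 + v)*(-2 - v)))
(U(-149, 61) + q(11)*39)*(-1426 - 109) = ((109 - 149 + 61) + (11*(6 - 1*11**2 + 2*11))*39)*(-1426 - 109) = (21 + (11*(6 - 1*121 + 22))*39)*(-1535) = (21 + (11*(6 - 121 + 22))*39)*(-1535) = (21 + (11*(-93))*39)*(-1535) = (21 - 1023*39)*(-1535) = (21 - 39897)*(-1535) = -39876*(-1535) = 61209660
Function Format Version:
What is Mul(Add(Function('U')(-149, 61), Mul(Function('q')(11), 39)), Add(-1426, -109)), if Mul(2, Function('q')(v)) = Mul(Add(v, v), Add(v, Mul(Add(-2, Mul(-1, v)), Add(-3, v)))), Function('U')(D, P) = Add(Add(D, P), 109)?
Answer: 61209660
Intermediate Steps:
Function('U')(D, P) = Add(109, D, P)
Function('q')(v) = Mul(v, Add(v, Mul(Add(-3, v), Add(-2, Mul(-1, v))))) (Function('q')(v) = Mul(Rational(1, 2), Mul(Add(v, v), Add(v, Mul(Add(-2, Mul(-1, v)), Add(-3, v))))) = Mul(Rational(1, 2), Mul(Mul(2, v), Add(v, Mul(Add(-3, v), Add(-2, Mul(-1, v)))))) = Mul(Rational(1, 2), Mul(2, v, Add(v, Mul(Add(-3, v), Add(-2, Mul(-1, v)))))) = Mul(v, Add(v, Mul(Add(-3, v), Add(-2, Mul(-1, v))))))
Mul(Add(Function('U')(-149, 61), Mul(Function('q')(11), 39)), Add(-1426, -109)) = Mul(Add(Add(109, -149, 61), Mul(Mul(11, Add(6, Mul(-1, Pow(11, 2)), Mul(2, 11))), 39)), Add(-1426, -109)) = Mul(Add(21, Mul(Mul(11, Add(6, Mul(-1, 121), 22)), 39)), -1535) = Mul(Add(21, Mul(Mul(11, Add(6, -121, 22)), 39)), -1535) = Mul(Add(21, Mul(Mul(11, -93), 39)), -1535) = Mul(Add(21, Mul(-1023, 39)), -1535) = Mul(Add(21, -39897), -1535) = Mul(-39876, -1535) = 61209660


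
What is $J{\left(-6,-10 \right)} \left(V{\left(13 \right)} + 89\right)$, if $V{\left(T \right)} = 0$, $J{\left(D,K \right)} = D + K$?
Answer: $-1424$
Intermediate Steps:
$J{\left(-6,-10 \right)} \left(V{\left(13 \right)} + 89\right) = \left(-6 - 10\right) \left(0 + 89\right) = \left(-16\right) 89 = -1424$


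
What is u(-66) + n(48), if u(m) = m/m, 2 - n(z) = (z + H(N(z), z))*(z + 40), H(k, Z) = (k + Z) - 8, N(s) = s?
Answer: -11965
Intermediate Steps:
H(k, Z) = -8 + Z + k (H(k, Z) = (Z + k) - 8 = -8 + Z + k)
n(z) = 2 - (-8 + 3*z)*(40 + z) (n(z) = 2 - (z + (-8 + z + z))*(z + 40) = 2 - (z + (-8 + 2*z))*(40 + z) = 2 - (-8 + 3*z)*(40 + z))
u(m) = 1
u(-66) + n(48) = 1 + (322 - 112*48 - 3*48²) = 1 + (322 - 5376 - 3*2304) = 1 + (322 - 5376 - 6912) = 1 - 11966 = -11965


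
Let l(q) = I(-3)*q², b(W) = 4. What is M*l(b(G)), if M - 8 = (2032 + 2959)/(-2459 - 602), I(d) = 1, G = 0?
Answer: 311952/3061 ≈ 101.91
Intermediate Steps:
M = 19497/3061 (M = 8 + (2032 + 2959)/(-2459 - 602) = 8 + 4991/(-3061) = 8 + 4991*(-1/3061) = 8 - 4991/3061 = 19497/3061 ≈ 6.3695)
l(q) = q² (l(q) = 1*q² = q²)
M*l(b(G)) = (19497/3061)*4² = (19497/3061)*16 = 311952/3061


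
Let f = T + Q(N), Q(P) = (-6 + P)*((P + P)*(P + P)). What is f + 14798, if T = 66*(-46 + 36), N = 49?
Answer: 427110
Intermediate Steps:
T = -660 (T = 66*(-10) = -660)
Q(P) = 4*P²*(-6 + P) (Q(P) = (-6 + P)*((2*P)*(2*P)) = (-6 + P)*(4*P²) = 4*P²*(-6 + P))
f = 412312 (f = -660 + 4*49²*(-6 + 49) = -660 + 4*2401*43 = -660 + 412972 = 412312)
f + 14798 = 412312 + 14798 = 427110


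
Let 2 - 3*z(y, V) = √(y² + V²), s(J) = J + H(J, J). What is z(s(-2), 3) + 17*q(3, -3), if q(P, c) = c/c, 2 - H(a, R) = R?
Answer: 53/3 - √13/3 ≈ 16.465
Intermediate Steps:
H(a, R) = 2 - R
s(J) = 2 (s(J) = J + (2 - J) = 2)
q(P, c) = 1
z(y, V) = ⅔ - √(V² + y²)/3 (z(y, V) = ⅔ - √(y² + V²)/3 = ⅔ - √(V² + y²)/3)
z(s(-2), 3) + 17*q(3, -3) = (⅔ - √(3² + 2²)/3) + 17*1 = (⅔ - √(9 + 4)/3) + 17 = (⅔ - √13/3) + 17 = 53/3 - √13/3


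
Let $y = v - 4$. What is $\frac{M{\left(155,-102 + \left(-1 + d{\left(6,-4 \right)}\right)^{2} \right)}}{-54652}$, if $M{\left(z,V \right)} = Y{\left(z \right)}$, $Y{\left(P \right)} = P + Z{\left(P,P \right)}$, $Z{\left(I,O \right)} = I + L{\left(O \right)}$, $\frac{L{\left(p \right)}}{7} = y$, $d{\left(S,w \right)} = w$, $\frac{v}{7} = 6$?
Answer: $- \frac{144}{13663} \approx -0.010539$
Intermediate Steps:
$v = 42$ ($v = 7 \cdot 6 = 42$)
$y = 38$ ($y = 42 - 4 = 38$)
$L{\left(p \right)} = 266$ ($L{\left(p \right)} = 7 \cdot 38 = 266$)
$Z{\left(I,O \right)} = 266 + I$ ($Z{\left(I,O \right)} = I + 266 = 266 + I$)
$Y{\left(P \right)} = 266 + 2 P$ ($Y{\left(P \right)} = P + \left(266 + P\right) = 266 + 2 P$)
$M{\left(z,V \right)} = 266 + 2 z$
$\frac{M{\left(155,-102 + \left(-1 + d{\left(6,-4 \right)}\right)^{2} \right)}}{-54652} = \frac{266 + 2 \cdot 155}{-54652} = \left(266 + 310\right) \left(- \frac{1}{54652}\right) = 576 \left(- \frac{1}{54652}\right) = - \frac{144}{13663}$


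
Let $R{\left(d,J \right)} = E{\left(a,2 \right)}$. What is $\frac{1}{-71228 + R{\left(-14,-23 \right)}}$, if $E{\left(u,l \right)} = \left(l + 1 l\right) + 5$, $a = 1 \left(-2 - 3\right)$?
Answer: $- \frac{1}{71219} \approx -1.4041 \cdot 10^{-5}$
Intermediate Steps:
$a = -5$ ($a = 1 \left(-5\right) = -5$)
$E{\left(u,l \right)} = 5 + 2 l$ ($E{\left(u,l \right)} = \left(l + l\right) + 5 = 2 l + 5 = 5 + 2 l$)
$R{\left(d,J \right)} = 9$ ($R{\left(d,J \right)} = 5 + 2 \cdot 2 = 5 + 4 = 9$)
$\frac{1}{-71228 + R{\left(-14,-23 \right)}} = \frac{1}{-71228 + 9} = \frac{1}{-71219} = - \frac{1}{71219}$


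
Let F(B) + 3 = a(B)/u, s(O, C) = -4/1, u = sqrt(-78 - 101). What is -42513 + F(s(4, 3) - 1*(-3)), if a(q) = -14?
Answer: -42516 + 14*I*sqrt(179)/179 ≈ -42516.0 + 1.0464*I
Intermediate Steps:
u = I*sqrt(179) (u = sqrt(-179) = I*sqrt(179) ≈ 13.379*I)
s(O, C) = -4 (s(O, C) = -4*1 = -4)
F(B) = -3 + 14*I*sqrt(179)/179 (F(B) = -3 - 14*(-I*sqrt(179)/179) = -3 - (-14)*I*sqrt(179)/179 = -3 + 14*I*sqrt(179)/179)
-42513 + F(s(4, 3) - 1*(-3)) = -42513 + (-3 + 14*I*sqrt(179)/179) = -42516 + 14*I*sqrt(179)/179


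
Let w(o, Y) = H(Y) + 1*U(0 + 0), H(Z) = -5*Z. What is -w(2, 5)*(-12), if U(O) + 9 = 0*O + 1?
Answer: -396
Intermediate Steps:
U(O) = -8 (U(O) = -9 + (0*O + 1) = -9 + (0 + 1) = -9 + 1 = -8)
w(o, Y) = -8 - 5*Y (w(o, Y) = -5*Y + 1*(-8) = -5*Y - 8 = -8 - 5*Y)
-w(2, 5)*(-12) = -(-8 - 5*5)*(-12) = -(-8 - 25)*(-12) = -(-33)*(-12) = -1*396 = -396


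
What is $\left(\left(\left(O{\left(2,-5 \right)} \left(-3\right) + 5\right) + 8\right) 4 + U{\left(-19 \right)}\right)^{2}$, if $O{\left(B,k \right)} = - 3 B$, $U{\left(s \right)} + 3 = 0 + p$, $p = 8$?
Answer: $16641$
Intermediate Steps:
$U{\left(s \right)} = 5$ ($U{\left(s \right)} = -3 + \left(0 + 8\right) = -3 + 8 = 5$)
$\left(\left(\left(O{\left(2,-5 \right)} \left(-3\right) + 5\right) + 8\right) 4 + U{\left(-19 \right)}\right)^{2} = \left(\left(\left(\left(-3\right) 2 \left(-3\right) + 5\right) + 8\right) 4 + 5\right)^{2} = \left(\left(\left(\left(-6\right) \left(-3\right) + 5\right) + 8\right) 4 + 5\right)^{2} = \left(\left(\left(18 + 5\right) + 8\right) 4 + 5\right)^{2} = \left(\left(23 + 8\right) 4 + 5\right)^{2} = \left(31 \cdot 4 + 5\right)^{2} = \left(124 + 5\right)^{2} = 129^{2} = 16641$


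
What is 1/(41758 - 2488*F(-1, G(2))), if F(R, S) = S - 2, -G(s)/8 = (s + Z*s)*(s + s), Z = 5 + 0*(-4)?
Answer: 1/1002126 ≈ 9.9788e-7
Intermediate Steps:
Z = 5 (Z = 5 + 0 = 5)
G(s) = -96*s² (G(s) = -8*(s + 5*s)*(s + s) = -8*6*s*2*s = -96*s²)
F(R, S) = -2 + S
1/(41758 - 2488*F(-1, G(2))) = 1/(41758 - 2488*(-2 - 96*2²)) = 1/(41758 - 2488*(-2 - 96*4)) = 1/(41758 - 2488*(-2 - 384)) = 1/(41758 - 2488*(-386)) = 1/(41758 + 960368) = 1/1002126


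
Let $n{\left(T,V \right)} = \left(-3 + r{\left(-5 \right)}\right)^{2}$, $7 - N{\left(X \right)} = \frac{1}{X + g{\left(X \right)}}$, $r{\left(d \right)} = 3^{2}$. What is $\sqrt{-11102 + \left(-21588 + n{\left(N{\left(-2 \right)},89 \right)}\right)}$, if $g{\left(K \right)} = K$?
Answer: $i \sqrt{32654} \approx 180.7 i$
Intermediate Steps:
$r{\left(d \right)} = 9$
$N{\left(X \right)} = 7 - \frac{1}{2 X}$ ($N{\left(X \right)} = 7 - \frac{1}{X + X} = 7 - \frac{1}{2 X}$)
$n{\left(T,V \right)} = 36$ ($n{\left(T,V \right)} = \left(-3 + 9\right)^{2} = 6^{2} = 36$)
$\sqrt{-11102 + \left(-21588 + n{\left(N{\left(-2 \right)},89 \right)}\right)} = \sqrt{-11102 + \left(-21588 + 36\right)} = \sqrt{-11102 - 21552} = \sqrt{-32654} = i \sqrt{32654}$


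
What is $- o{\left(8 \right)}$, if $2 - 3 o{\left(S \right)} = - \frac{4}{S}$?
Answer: $- \frac{5}{6} \approx -0.83333$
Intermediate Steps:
$o{\left(S \right)} = \frac{2}{3} + \frac{4}{3 S}$ ($o{\left(S \right)} = \frac{2}{3} - \frac{\left(-4\right) \frac{1}{S}}{3} = \frac{2}{3} + \frac{4}{3 S}$)
$- o{\left(8 \right)} = - \frac{2 \left(2 + 8\right)}{3 \cdot 8} = - \frac{2 \cdot 10}{3 \cdot 8} = \left(-1\right) \frac{5}{6} = - \frac{5}{6}$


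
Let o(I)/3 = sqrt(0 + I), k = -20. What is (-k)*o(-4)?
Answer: 120*I ≈ 120.0*I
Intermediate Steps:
o(I) = 3*sqrt(I) (o(I) = 3*sqrt(0 + I) = 3*sqrt(I))
(-k)*o(-4) = (-1*(-20))*(3*sqrt(-4)) = 20*(3*(2*I)) = 20*(6*I) = 120*I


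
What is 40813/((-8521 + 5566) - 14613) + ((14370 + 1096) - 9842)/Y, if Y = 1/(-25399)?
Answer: -2509483011181/17568 ≈ -1.4284e+8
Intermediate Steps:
Y = -1/25399 ≈ -3.9372e-5
40813/((-8521 + 5566) - 14613) + ((14370 + 1096) - 9842)/Y = 40813/((-8521 + 5566) - 14613) + ((14370 + 1096) - 9842)/(-1/25399) = 40813/(-2955 - 14613) + (15466 - 9842)*(-25399) = 40813/(-17568) + 5624*(-25399) = 40813*(-1/17568) - 142843976 = -40813/17568 - 142843976 = -2509483011181/17568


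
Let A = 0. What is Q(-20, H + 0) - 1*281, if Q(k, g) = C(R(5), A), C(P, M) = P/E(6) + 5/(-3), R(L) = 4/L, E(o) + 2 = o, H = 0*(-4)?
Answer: -4237/15 ≈ -282.47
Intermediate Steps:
H = 0
E(o) = -2 + o
C(P, M) = -5/3 + P/4 (C(P, M) = P/(-2 + 6) + 5/(-3) = P/4 + 5*(-⅓) = P*(¼) - 5/3 = P/4 - 5/3 = -5/3 + P/4)
Q(k, g) = -22/15 (Q(k, g) = -5/3 + (4/5)/4 = -5/3 + (4*(⅕))/4 = -5/3 + (¼)*(⅘) = -5/3 + ⅕ = -22/15)
Q(-20, H + 0) - 1*281 = -22/15 - 1*281 = -22/15 - 281 = -4237/15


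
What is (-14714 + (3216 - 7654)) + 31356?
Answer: 12204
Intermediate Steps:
(-14714 + (3216 - 7654)) + 31356 = (-14714 - 4438) + 31356 = -19152 + 31356 = 12204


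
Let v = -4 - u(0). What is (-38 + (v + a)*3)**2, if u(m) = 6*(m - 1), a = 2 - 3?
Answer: 1225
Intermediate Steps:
a = -1
u(m) = -6 + 6*m (u(m) = 6*(-1 + m) = -6 + 6*m)
v = 2 (v = -4 - (-6 + 6*0) = -4 - (-6 + 0) = -4 - 1*(-6) = -4 + 6 = 2)
(-38 + (v + a)*3)**2 = (-38 + (2 - 1)*3)**2 = (-38 + 1*3)**2 = (-38 + 3)**2 = (-35)**2 = 1225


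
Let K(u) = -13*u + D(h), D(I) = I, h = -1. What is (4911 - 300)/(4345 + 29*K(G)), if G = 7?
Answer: 1537/559 ≈ 2.7496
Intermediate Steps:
K(u) = -1 - 13*u (K(u) = -13*u - 1 = -1 - 13*u)
(4911 - 300)/(4345 + 29*K(G)) = (4911 - 300)/(4345 + 29*(-1 - 13*7)) = 4611/(4345 + 29*(-1 - 91)) = 4611/(4345 + 29*(-92)) = 4611/(4345 - 2668) = 4611/1677 = 4611*(1/1677) = 1537/559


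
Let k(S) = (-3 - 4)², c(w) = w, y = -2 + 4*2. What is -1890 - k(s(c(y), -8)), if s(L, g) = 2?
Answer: -1939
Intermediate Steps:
y = 6 (y = -2 + 8 = 6)
k(S) = 49 (k(S) = (-7)² = 49)
-1890 - k(s(c(y), -8)) = -1890 - 1*49 = -1890 - 49 = -1939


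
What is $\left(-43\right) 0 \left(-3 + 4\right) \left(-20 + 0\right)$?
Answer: $0$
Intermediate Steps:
$\left(-43\right) 0 \left(-3 + 4\right) \left(-20 + 0\right) = 0 \cdot 1 \left(-20\right) = 0 \left(-20\right) = 0$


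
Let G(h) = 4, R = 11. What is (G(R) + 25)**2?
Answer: 841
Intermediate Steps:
(G(R) + 25)**2 = (4 + 25)**2 = 29**2 = 841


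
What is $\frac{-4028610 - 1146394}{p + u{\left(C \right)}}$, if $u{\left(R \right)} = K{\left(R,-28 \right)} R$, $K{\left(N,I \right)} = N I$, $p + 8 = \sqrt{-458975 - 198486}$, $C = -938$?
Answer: $\frac{127489535542560}{606914758867061} + \frac{5175004 i \sqrt{657461}}{606914758867061} \approx 0.21006 + 6.9138 \cdot 10^{-6} i$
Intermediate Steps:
$p = -8 + i \sqrt{657461}$ ($p = -8 + \sqrt{-458975 - 198486} = -8 + \sqrt{-657461} = -8 + i \sqrt{657461} \approx -8.0 + 810.84 i$)
$K{\left(N,I \right)} = I N$
$u{\left(R \right)} = - 28 R^{2}$ ($u{\left(R \right)} = - 28 R R = - 28 R^{2}$)
$\frac{-4028610 - 1146394}{p + u{\left(C \right)}} = \frac{-4028610 - 1146394}{\left(-8 + i \sqrt{657461}\right) - 28 \left(-938\right)^{2}} = - \frac{5175004}{\left(-8 + i \sqrt{657461}\right) - 24635632} = - \frac{5175004}{-24635640 + i \sqrt{657461}}$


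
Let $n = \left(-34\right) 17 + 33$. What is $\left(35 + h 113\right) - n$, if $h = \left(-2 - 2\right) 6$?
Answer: $-2132$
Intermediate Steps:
$h = -24$ ($h = \left(-4\right) 6 = -24$)
$n = -545$ ($n = -578 + 33 = -545$)
$\left(35 + h 113\right) - n = \left(35 - 2712\right) - -545 = \left(35 - 2712\right) + 545 = -2677 + 545 = -2132$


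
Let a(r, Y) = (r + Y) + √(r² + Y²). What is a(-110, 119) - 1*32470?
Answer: -32461 + √26261 ≈ -32299.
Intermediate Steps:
a(r, Y) = Y + r + √(Y² + r²) (a(r, Y) = (Y + r) + √(Y² + r²) = Y + r + √(Y² + r²))
a(-110, 119) - 1*32470 = (119 - 110 + √(119² + (-110)²)) - 1*32470 = (119 - 110 + √(14161 + 12100)) - 32470 = (119 - 110 + √26261) - 32470 = (9 + √26261) - 32470 = -32461 + √26261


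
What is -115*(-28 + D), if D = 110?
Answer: -9430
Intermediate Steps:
-115*(-28 + D) = -115*(-28 + 110) = -115*82 = -9430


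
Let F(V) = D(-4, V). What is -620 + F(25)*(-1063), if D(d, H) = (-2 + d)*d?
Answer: -26132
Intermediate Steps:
D(d, H) = d*(-2 + d)
F(V) = 24 (F(V) = -4*(-2 - 4) = -4*(-6) = 24)
-620 + F(25)*(-1063) = -620 + 24*(-1063) = -620 - 25512 = -26132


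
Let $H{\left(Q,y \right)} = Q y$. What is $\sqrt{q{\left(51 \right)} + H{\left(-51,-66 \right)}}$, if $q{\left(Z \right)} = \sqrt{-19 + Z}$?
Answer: $\sqrt{3366 + 4 \sqrt{2}} \approx 58.066$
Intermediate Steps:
$\sqrt{q{\left(51 \right)} + H{\left(-51,-66 \right)}} = \sqrt{\sqrt{-19 + 51} - -3366} = \sqrt{\sqrt{32} + 3366} = \sqrt{4 \sqrt{2} + 3366} = \sqrt{3366 + 4 \sqrt{2}}$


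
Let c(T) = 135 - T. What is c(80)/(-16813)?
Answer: -55/16813 ≈ -0.0032713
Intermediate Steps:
c(80)/(-16813) = (135 - 1*80)/(-16813) = (135 - 80)*(-1/16813) = 55*(-1/16813) = -55/16813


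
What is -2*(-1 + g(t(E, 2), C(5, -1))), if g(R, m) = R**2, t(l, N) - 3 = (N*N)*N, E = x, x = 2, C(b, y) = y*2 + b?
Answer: -240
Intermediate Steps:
C(b, y) = b + 2*y (C(b, y) = 2*y + b = b + 2*y)
E = 2
t(l, N) = 3 + N**3 (t(l, N) = 3 + (N*N)*N = 3 + N**2*N = 3 + N**3)
-2*(-1 + g(t(E, 2), C(5, -1))) = -2*(-1 + (3 + 2**3)**2) = -2*(-1 + (3 + 8)**2) = -2*(-1 + 11**2) = -2*(-1 + 121) = -2*120 = -240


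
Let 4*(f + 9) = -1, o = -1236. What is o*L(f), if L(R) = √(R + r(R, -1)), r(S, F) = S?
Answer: -618*I*√74 ≈ -5316.2*I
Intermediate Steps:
f = -37/4 (f = -9 + (¼)*(-1) = -9 - ¼ = -37/4 ≈ -9.2500)
L(R) = √2*√R (L(R) = √(R + R) = √(2*R) = √2*√R)
o*L(f) = -1236*√2*√(-37/4) = -1236*√2*I*√37/2 = -618*I*√74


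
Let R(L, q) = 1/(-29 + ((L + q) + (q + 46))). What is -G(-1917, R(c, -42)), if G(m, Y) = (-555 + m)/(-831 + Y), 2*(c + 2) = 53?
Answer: -210120/70637 ≈ -2.9746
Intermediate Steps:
c = 49/2 (c = -2 + (1/2)*53 = -2 + 53/2 = 49/2 ≈ 24.500)
R(L, q) = 1/(17 + L + 2*q) (R(L, q) = 1/(-29 + ((L + q) + (46 + q))) = 1/(-29 + (46 + L + 2*q)) = 1/(17 + L + 2*q))
G(m, Y) = (-555 + m)/(-831 + Y)
-G(-1917, R(c, -42)) = -(-555 - 1917)/(-831 + 1/(17 + 49/2 + 2*(-42))) = -(-2472)/(-831 + 1/(17 + 49/2 - 84)) = -(-2472)/(-831 + 1/(-85/2)) = -(-2472)/(-831 - 2/85) = -(-2472)/(-70637/85) = -(-85)*(-2472)/70637 = -1*210120/70637 = -210120/70637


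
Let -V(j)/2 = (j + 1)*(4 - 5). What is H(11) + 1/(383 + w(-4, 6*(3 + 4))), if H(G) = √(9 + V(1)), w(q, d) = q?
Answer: 1/379 + √13 ≈ 3.6082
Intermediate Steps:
V(j) = 2 + 2*j (V(j) = -2*(j + 1)*(4 - 5) = -2*(1 + j)*(-1) = -2*(-1 - j) = 2 + 2*j)
H(G) = √13 (H(G) = √(9 + (2 + 2*1)) = √(9 + (2 + 2)) = √(9 + 4) = √13)
H(11) + 1/(383 + w(-4, 6*(3 + 4))) = √13 + 1/(383 - 4) = √13 + 1/379 = 1/379 + √13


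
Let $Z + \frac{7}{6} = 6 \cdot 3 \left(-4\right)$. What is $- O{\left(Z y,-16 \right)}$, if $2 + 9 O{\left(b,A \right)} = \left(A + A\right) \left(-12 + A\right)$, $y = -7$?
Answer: $- \frac{298}{3} \approx -99.333$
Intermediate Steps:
$Z = - \frac{439}{6}$ ($Z = - \frac{7}{6} + 6 \cdot 3 \left(-4\right) = - \frac{7}{6} + 18 \left(-4\right) = - \frac{7}{6} - 72 = - \frac{439}{6} \approx -73.167$)
$O{\left(b,A \right)} = - \frac{2}{9} + \frac{2 A \left(-12 + A\right)}{9}$ ($O{\left(b,A \right)} = - \frac{2}{9} + \frac{\left(A + A\right) \left(-12 + A\right)}{9} = - \frac{2}{9} + \frac{2 A \left(-12 + A\right)}{9}$)
$- O{\left(Z y,-16 \right)} = - (- \frac{2}{9} - - \frac{128}{3} + \frac{2 \left(-16\right)^{2}}{9}) = - (- \frac{2}{9} + \frac{128}{3} + \frac{2}{9} \cdot 256) = - (- \frac{2}{9} + \frac{128}{3} + \frac{512}{9}) = \left(-1\right) \frac{298}{3} = - \frac{298}{3}$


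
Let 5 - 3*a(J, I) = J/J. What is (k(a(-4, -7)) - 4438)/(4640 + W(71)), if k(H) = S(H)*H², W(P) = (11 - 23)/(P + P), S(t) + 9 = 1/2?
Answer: -1422769/1482453 ≈ -0.95974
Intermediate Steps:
S(t) = -17/2 (S(t) = -9 + 1/2 = -9 + ½ = -17/2)
a(J, I) = 4/3 (a(J, I) = 5/3 - J/(3*J) = 5/3 - ⅓*1 = 5/3 - ⅓ = 4/3)
W(P) = -6/P (W(P) = -12*1/(2*P) = -6/P)
k(H) = -17*H²/2
(k(a(-4, -7)) - 4438)/(4640 + W(71)) = (-17*(4/3)²/2 - 4438)/(4640 - 6/71) = (-17/2*16/9 - 4438)/(4640 - 6*1/71) = (-136/9 - 4438)/(4640 - 6/71) = -40078/(9*329434/71) = -40078/9*71/329434 = -1422769/1482453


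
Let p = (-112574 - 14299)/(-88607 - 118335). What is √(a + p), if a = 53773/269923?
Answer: √2534509958188358877370/55858405466 ≈ 0.90128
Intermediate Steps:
a = 53773/269923 (a = 53773*(1/269923) = 53773/269923 ≈ 0.19922)
p = 126873/206942 (p = -126873/(-206942) = -126873*(-1/206942) = 126873/206942 ≈ 0.61308)
√(a + p) = √(53773/269923 + 126873/206942) = √(45373832945/55858405466) = √2534509958188358877370/55858405466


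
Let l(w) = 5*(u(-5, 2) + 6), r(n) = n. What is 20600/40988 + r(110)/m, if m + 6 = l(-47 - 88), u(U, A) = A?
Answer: 651135/174199 ≈ 3.7379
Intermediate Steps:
l(w) = 40 (l(w) = 5*(2 + 6) = 5*8 = 40)
m = 34 (m = -6 + 40 = 34)
20600/40988 + r(110)/m = 20600/40988 + 110/34 = 20600*(1/40988) + 110*(1/34) = 5150/10247 + 55/17 = 651135/174199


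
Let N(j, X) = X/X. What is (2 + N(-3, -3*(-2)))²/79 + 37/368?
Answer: 6235/29072 ≈ 0.21447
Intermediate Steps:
N(j, X) = 1
(2 + N(-3, -3*(-2)))²/79 + 37/368 = (2 + 1)²/79 + 37/368 = 3²*(1/79) + 37*(1/368) = 9*(1/79) + 37/368 = 9/79 + 37/368 = 6235/29072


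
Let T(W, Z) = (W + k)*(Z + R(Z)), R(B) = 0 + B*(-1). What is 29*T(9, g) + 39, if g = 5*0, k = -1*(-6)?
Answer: 39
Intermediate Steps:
k = 6
g = 0
R(B) = -B (R(B) = 0 - B = -B)
T(W, Z) = 0 (T(W, Z) = (W + 6)*(Z - Z) = (6 + W)*0 = 0)
29*T(9, g) + 39 = 29*0 + 39 = 0 + 39 = 39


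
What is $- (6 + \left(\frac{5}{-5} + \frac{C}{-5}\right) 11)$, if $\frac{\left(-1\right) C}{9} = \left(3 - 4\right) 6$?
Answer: $\frac{619}{5} \approx 123.8$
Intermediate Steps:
$C = 54$ ($C = - 9 \left(3 - 4\right) 6 = - 9 \left(\left(-1\right) 6\right) = \left(-9\right) \left(-6\right) = 54$)
$- (6 + \left(\frac{5}{-5} + \frac{C}{-5}\right) 11) = - (6 + \left(\frac{5}{-5} + \frac{54}{-5}\right) 11) = - (6 + \left(5 \left(- \frac{1}{5}\right) + 54 \left(- \frac{1}{5}\right)\right) 11) = - (6 + \left(-1 - \frac{54}{5}\right) 11) = - (6 - \frac{649}{5}) = \left(-1\right) \left(- \frac{619}{5}\right) = \frac{619}{5}$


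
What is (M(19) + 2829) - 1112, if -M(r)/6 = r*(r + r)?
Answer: -2615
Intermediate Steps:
M(r) = -12*r² (M(r) = -6*r*(r + r) = -6*r*2*r = -12*r²)
(M(19) + 2829) - 1112 = (-12*19² + 2829) - 1112 = (-12*361 + 2829) - 1112 = (-4332 + 2829) - 1112 = -1503 - 1112 = -2615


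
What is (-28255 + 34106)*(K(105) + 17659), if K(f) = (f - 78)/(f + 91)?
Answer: 20251428541/196 ≈ 1.0332e+8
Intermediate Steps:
K(f) = (-78 + f)/(91 + f)
(-28255 + 34106)*(K(105) + 17659) = (-28255 + 34106)*((-78 + 105)/(91 + 105) + 17659) = 5851*(27/196 + 17659) = 5851*(3461191/196) = 20251428541/196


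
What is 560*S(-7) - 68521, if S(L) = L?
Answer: -72441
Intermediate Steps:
560*S(-7) - 68521 = 560*(-7) - 68521 = -3920 - 68521 = -72441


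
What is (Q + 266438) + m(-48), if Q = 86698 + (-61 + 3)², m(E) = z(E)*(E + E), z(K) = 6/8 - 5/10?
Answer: 356476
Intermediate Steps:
z(K) = ¼ (z(K) = 6*(⅛) - 5*⅒ = ¾ - ½ = ¼)
m(E) = E/2 (m(E) = (E + E)/4 = (2*E)/4 = E/2)
Q = 90062 (Q = 86698 + (-58)² = 86698 + 3364 = 90062)
(Q + 266438) + m(-48) = (90062 + 266438) + (½)*(-48) = 356500 - 24 = 356476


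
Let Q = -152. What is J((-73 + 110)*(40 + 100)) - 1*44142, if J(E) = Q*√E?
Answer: -44142 - 304*√1295 ≈ -55082.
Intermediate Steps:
J(E) = -152*√E
J((-73 + 110)*(40 + 100)) - 1*44142 = -152*√(-73 + 110)*√(40 + 100) - 1*44142 = -152*2*√1295 - 44142 = -304*√1295 - 44142 = -44142 - 304*√1295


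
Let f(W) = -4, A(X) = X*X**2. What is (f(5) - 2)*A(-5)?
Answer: 750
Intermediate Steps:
A(X) = X**3
(f(5) - 2)*A(-5) = (-4 - 2)*(-5)**3 = -6*(-125) = 750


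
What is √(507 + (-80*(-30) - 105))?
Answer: √2802 ≈ 52.934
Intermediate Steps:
√(507 + (-80*(-30) - 105)) = √(507 + (2400 - 105)) = √(507 + 2295) = √2802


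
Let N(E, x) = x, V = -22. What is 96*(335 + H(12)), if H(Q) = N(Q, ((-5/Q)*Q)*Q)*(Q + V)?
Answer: 89760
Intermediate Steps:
H(Q) = -5*Q*(-22 + Q) (H(Q) = (((-5/Q)*Q)*Q)*(Q - 22) = (-5*Q)*(-22 + Q) = -5*Q*(-22 + Q))
96*(335 + H(12)) = 96*(335 + 5*12*(22 - 1*12)) = 96*(335 + 5*12*(22 - 12)) = 96*(335 + 5*12*10) = 96*(335 + 600) = 96*935 = 89760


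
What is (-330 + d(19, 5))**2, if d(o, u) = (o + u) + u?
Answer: 90601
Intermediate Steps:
d(o, u) = o + 2*u
(-330 + d(19, 5))**2 = (-330 + (19 + 2*5))**2 = (-330 + (19 + 10))**2 = (-330 + 29)**2 = (-301)**2 = 90601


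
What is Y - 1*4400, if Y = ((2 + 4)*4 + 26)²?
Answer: -1900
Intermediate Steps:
Y = 2500 (Y = (6*4 + 26)² = (24 + 26)² = 50² = 2500)
Y - 1*4400 = 2500 - 1*4400 = 2500 - 4400 = -1900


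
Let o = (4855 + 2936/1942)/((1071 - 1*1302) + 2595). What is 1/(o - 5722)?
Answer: -765148/4376604965 ≈ -0.00017483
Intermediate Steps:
o = 1571891/765148 (o = (4855 + 2936*(1/1942))/((1071 - 1302) + 2595) = (4855 + 1468/971)/(-231 + 2595) = (4715673/971)/2364 = (4715673/971)*(1/2364) = 1571891/765148 ≈ 2.0544)
1/(o - 5722) = 1/(1571891/765148 - 5722) = 1/(-4376604965/765148) = -765148/4376604965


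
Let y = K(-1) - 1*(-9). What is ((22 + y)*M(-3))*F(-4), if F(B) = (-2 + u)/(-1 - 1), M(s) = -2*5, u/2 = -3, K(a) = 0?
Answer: -1240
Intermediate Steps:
u = -6 (u = 2*(-3) = -6)
M(s) = -10
y = 9 (y = 0 - 1*(-9) = 0 + 9 = 9)
F(B) = 4 (F(B) = (-2 - 6)/(-1 - 1) = -8/(-2) = -8*(-½) = 4)
((22 + y)*M(-3))*F(-4) = ((22 + 9)*(-10))*4 = (31*(-10))*4 = -310*4 = -1240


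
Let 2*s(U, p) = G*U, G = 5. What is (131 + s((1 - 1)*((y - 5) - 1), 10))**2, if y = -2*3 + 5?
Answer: 17161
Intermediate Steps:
y = -1 (y = -6 + 5 = -1)
s(U, p) = 5*U/2 (s(U, p) = (5*U)/2 = 5*U/2)
(131 + s((1 - 1)*((y - 5) - 1), 10))**2 = (131 + 5*((1 - 1)*((-1 - 5) - 1))/2)**2 = (131 + 5*(0*(-6 - 1))/2)**2 = (131 + 5*(0*(-7))/2)**2 = (131 + (5/2)*0)**2 = (131 + 0)**2 = 131**2 = 17161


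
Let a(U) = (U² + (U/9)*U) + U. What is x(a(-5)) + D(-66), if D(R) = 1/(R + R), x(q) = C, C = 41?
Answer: 5411/132 ≈ 40.992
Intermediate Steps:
a(U) = U + 10*U²/9 (a(U) = (U² + (U*(⅑))*U) + U = (U² + (U/9)*U) + U = (U² + U²/9) + U = 10*U²/9 + U = U + 10*U²/9)
x(q) = 41
D(R) = 1/(2*R)
x(a(-5)) + D(-66) = 41 + (½)/(-66) = 41 + (½)*(-1/66) = 41 - 1/132 = 5411/132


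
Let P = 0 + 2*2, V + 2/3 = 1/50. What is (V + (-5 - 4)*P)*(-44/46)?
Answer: 2629/75 ≈ 35.053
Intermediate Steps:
V = -97/150 (V = -⅔ + 1/50 = -97/150 ≈ -0.64667)
P = 4 (P = 0 + 4 = 4)
(V + (-5 - 4)*P)*(-44/46) = (-97/150 + (-5 - 4)*4)*(-44/46) = (-97/150 - 9*4)*(-44*1/46) = (-97/150 - 36)*(-22/23) = -5497/150*(-22/23) = 2629/75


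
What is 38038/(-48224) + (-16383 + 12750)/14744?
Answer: -4181989/4039856 ≈ -1.0352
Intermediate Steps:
38038/(-48224) + (-16383 + 12750)/14744 = 38038*(-1/48224) - 3633*1/14744 = -1729/2192 - 3633/14744 = -4181989/4039856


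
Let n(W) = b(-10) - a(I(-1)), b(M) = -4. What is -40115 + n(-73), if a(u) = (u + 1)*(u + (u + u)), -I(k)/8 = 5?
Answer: -44799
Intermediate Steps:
I(k) = -40 (I(k) = -8*5 = -40)
a(u) = 3*u*(1 + u) (a(u) = (1 + u)*(u + 2*u) = (1 + u)*(3*u) = 3*u*(1 + u))
n(W) = -4684 (n(W) = -4 - 3*(-40)*(1 - 40) = -4 - 3*(-40)*(-39) = -4 - 1*4680 = -4 - 4680 = -4684)
-40115 + n(-73) = -40115 - 4684 = -44799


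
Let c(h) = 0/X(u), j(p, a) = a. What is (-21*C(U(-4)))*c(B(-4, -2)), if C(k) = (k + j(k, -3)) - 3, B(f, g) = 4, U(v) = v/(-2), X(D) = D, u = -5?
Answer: 0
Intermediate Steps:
U(v) = -v/2 (U(v) = v*(-1/2) = -v/2)
C(k) = -6 + k (C(k) = (k - 3) - 3 = (-3 + k) - 3 = -6 + k)
c(h) = 0 (c(h) = 0/(-5) = 0*(-1/5) = 0)
(-21*C(U(-4)))*c(B(-4, -2)) = -21*(-6 - 1/2*(-4))*0 = -21*(-6 + 2)*0 = -21*(-4)*0 = 84*0 = 0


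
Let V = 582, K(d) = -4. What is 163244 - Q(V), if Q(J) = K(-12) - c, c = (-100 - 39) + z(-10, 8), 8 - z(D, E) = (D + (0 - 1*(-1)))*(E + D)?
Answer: 163099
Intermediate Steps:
z(D, E) = 8 - (1 + D)*(D + E) (z(D, E) = 8 - (D + (0 - 1*(-1)))*(E + D) = 8 - (D + (0 + 1))*(D + E) = 8 - (D + 1)*(D + E) = 8 - (1 + D)*(D + E))
c = -149 (c = (-100 - 39) + (8 - 1*(-10) - 1*8 - 1*(-10)² - 1*(-10)*8) = -139 + (8 + 10 - 8 - 1*100 + 80) = -139 + (8 + 10 - 8 - 100 + 80) = -139 - 10 = -149)
Q(J) = 145 (Q(J) = -4 - 1*(-149) = -4 + 149 = 145)
163244 - Q(V) = 163244 - 1*145 = 163244 - 145 = 163099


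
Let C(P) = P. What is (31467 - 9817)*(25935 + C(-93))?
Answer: 559479300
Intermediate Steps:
(31467 - 9817)*(25935 + C(-93)) = (31467 - 9817)*(25935 - 93) = 21650*25842 = 559479300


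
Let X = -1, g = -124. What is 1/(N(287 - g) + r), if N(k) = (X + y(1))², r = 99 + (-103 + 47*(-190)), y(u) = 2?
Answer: -1/8933 ≈ -0.00011194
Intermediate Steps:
r = -8934 (r = 99 + (-103 - 8930) = 99 - 9033 = -8934)
N(k) = 1 (N(k) = (-1 + 2)² = 1² = 1)
1/(N(287 - g) + r) = 1/(1 - 8934) = 1/(-8933) = -1/8933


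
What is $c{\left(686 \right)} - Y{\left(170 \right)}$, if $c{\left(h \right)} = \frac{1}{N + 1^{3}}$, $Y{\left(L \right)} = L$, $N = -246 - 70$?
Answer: $- \frac{53551}{315} \approx -170.0$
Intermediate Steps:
$N = -316$ ($N = -246 - 70 = -316$)
$c{\left(h \right)} = - \frac{1}{315}$ ($c{\left(h \right)} = \frac{1}{-316 + 1^{3}} = \frac{1}{-316 + 1} = \frac{1}{-315} = - \frac{1}{315}$)
$c{\left(686 \right)} - Y{\left(170 \right)} = - \frac{1}{315} - 170 = - \frac{53551}{315}$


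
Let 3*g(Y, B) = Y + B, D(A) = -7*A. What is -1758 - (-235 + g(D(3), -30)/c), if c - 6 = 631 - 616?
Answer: -31966/21 ≈ -1522.2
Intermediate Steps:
g(Y, B) = B/3 + Y/3 (g(Y, B) = (Y + B)/3 = (B + Y)/3 = B/3 + Y/3)
c = 21 (c = 6 + (631 - 616) = 6 + 15 = 21)
-1758 - (-235 + g(D(3), -30)/c) = -1758 - (-235 + ((⅓)*(-30) + (-7*3)/3)/21) = -1758 - (-235 + (-10 + (⅓)*(-21))*(1/21)) = -1758 - (-235 + (-10 - 7)*(1/21)) = -1758 - (-235 - 17*1/21) = -1758 - (-235 - 17/21) = -1758 - 1*(-4952/21) = -1758 + 4952/21 = -31966/21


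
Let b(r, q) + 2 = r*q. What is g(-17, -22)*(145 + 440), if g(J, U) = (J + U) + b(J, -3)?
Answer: 5850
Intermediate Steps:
b(r, q) = -2 + q*r (b(r, q) = -2 + r*q = -2 + q*r)
g(J, U) = -2 + U - 2*J (g(J, U) = (J + U) + (-2 - 3*J) = -2 + U - 2*J)
g(-17, -22)*(145 + 440) = (-2 - 22 - 2*(-17))*(145 + 440) = (-2 - 22 + 34)*585 = 10*585 = 5850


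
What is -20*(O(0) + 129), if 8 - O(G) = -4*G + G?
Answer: -2740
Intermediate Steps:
O(G) = 8 + 3*G (O(G) = 8 - (-4*G + G) = 8 - (-3)*G = 8 + 3*G)
-20*(O(0) + 129) = -20*((8 + 3*0) + 129) = -20*((8 + 0) + 129) = -20*(8 + 129) = -20*137 = -2740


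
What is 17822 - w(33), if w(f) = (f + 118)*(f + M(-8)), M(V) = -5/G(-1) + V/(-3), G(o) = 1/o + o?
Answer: 72353/6 ≈ 12059.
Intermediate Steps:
G(o) = o + 1/o
M(V) = 5/2 - V/3 (M(V) = -5/(-1 + 1/(-1)) + V/(-3) = -5/(-1 - 1) + V*(-1/3) = -5/(-2) - V/3 = -5*(-1/2) - V/3 = 5/2 - V/3)
w(f) = (118 + f)*(31/6 + f) (w(f) = (f + 118)*(f + (5/2 - 1/3*(-8))) = (118 + f)*(f + (5/2 + 8/3)) = (118 + f)*(f + 31/6) = (118 + f)*(31/6 + f))
17822 - w(33) = 17822 - (1829/3 + 33**2 + (739/6)*33) = 17822 - (1829/3 + 1089 + 8129/2) = 17822 - 1*34579/6 = 17822 - 34579/6 = 72353/6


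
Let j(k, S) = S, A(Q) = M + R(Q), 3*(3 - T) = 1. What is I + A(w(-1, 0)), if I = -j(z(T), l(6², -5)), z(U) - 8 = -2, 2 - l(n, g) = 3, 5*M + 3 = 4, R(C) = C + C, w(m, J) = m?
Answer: -⅘ ≈ -0.80000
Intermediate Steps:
R(C) = 2*C
M = ⅕ (M = -⅗ + (⅕)*4 = -⅗ + ⅘ = ⅕ ≈ 0.20000)
l(n, g) = -1 (l(n, g) = 2 - 1*3 = 2 - 3 = -1)
T = 8/3 (T = 3 - ⅓*1 = 3 - ⅓ = 8/3 ≈ 2.6667)
z(U) = 6 (z(U) = 8 - 2 = 6)
A(Q) = ⅕ + 2*Q
I = 1 (I = -1*(-1) = 1)
I + A(w(-1, 0)) = 1 + (⅕ + 2*(-1)) = 1 + (⅕ - 2) = 1 - 9/5 = -⅘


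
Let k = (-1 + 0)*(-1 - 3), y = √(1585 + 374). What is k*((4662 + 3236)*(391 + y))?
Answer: 12352472 + 31592*√1959 ≈ 1.3751e+7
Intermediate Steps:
y = √1959 ≈ 44.261
k = 4 (k = -1*(-4) = 4)
k*((4662 + 3236)*(391 + y)) = 4*((4662 + 3236)*(391 + √1959)) = 4*(7898*(391 + √1959)) = 4*(3088118 + 7898*√1959) = 12352472 + 31592*√1959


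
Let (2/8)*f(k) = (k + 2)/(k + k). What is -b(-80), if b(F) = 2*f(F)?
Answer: -39/10 ≈ -3.9000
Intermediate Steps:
f(k) = 2*(2 + k)/k (f(k) = 4*((k + 2)/(k + k)) = 4*((2 + k)/((2*k))) = 4*((2 + k)*(1/(2*k))) = 4*((2 + k)/(2*k)) = 2*(2 + k)/k)
b(F) = 4 + 8/F (b(F) = 2*(2 + 4/F) = 4 + 8/F)
-b(-80) = -(4 + 8/(-80)) = -(4 + 8*(-1/80)) = -(4 - 1/10) = -1*39/10 = -39/10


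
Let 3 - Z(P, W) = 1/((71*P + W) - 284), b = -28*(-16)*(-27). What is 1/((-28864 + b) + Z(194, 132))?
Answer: -13622/557916255 ≈ -2.4416e-5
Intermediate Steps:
b = -12096 (b = 448*(-27) = -12096)
Z(P, W) = 3 - 1/(-284 + W + 71*P) (Z(P, W) = 3 - 1/((71*P + W) - 284) = 3 - 1/((W + 71*P) - 284) = 3 - 1/(-284 + W + 71*P))
1/((-28864 + b) + Z(194, 132)) = 1/((-28864 - 12096) + (-853 + 3*132 + 213*194)/(-284 + 132 + 71*194)) = 1/(-40960 + (-853 + 396 + 41322)/(-284 + 132 + 13774)) = 1/(-40960 + 40865/13622) = 1/(-557916255/13622) = -13622/557916255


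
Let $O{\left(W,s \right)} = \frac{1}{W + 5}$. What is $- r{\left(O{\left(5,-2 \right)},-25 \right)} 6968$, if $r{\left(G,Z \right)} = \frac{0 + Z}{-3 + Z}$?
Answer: $- \frac{43550}{7} \approx -6221.4$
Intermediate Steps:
$O{\left(W,s \right)} = \frac{1}{5 + W}$
$r{\left(G,Z \right)} = \frac{Z}{-3 + Z}$
$- r{\left(O{\left(5,-2 \right)},-25 \right)} 6968 = - \frac{-25}{-3 - 25} \cdot 6968 = - \frac{-25}{-28} \cdot 6968 = - \frac{\left(-25\right) \left(-1\right)}{28} \cdot 6968 = \left(-1\right) \frac{25}{28} \cdot 6968 = \left(- \frac{25}{28}\right) 6968 = - \frac{43550}{7}$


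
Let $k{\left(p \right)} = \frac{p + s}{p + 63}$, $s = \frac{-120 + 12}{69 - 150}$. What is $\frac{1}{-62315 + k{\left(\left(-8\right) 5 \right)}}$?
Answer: $- \frac{69}{4299851} \approx -1.6047 \cdot 10^{-5}$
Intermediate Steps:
$s = \frac{4}{3}$ ($s = - \frac{108}{-81} = \left(-108\right) \left(- \frac{1}{81}\right) = \frac{4}{3} \approx 1.3333$)
$k{\left(p \right)} = \frac{\frac{4}{3} + p}{63 + p}$ ($k{\left(p \right)} = \frac{p + \frac{4}{3}}{p + 63} = \frac{\frac{4}{3} + p}{63 + p}$)
$\frac{1}{-62315 + k{\left(\left(-8\right) 5 \right)}} = \frac{1}{-62315 + \frac{\frac{4}{3} - 40}{63 - 40}} = \frac{1}{-62315 + \frac{1}{23} \left(- \frac{116}{3}\right)} = \frac{1}{-62315 - \frac{116}{69}} = \frac{1}{- \frac{4299851}{69}} = - \frac{69}{4299851}$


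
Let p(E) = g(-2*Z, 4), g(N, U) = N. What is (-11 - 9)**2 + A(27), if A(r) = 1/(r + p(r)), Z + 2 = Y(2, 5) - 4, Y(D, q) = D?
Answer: 14001/35 ≈ 400.03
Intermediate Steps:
Z = -4 (Z = -2 + (2 - 4) = -2 - 2 = -4)
p(E) = 8 (p(E) = -2*(-4) = 8)
A(r) = 1/(8 + r) (A(r) = 1/(r + 8) = 1/(8 + r))
(-11 - 9)**2 + A(27) = (-11 - 9)**2 + 1/(8 + 27) = (-20)**2 + 1/35 = 400 + 1/35 = 14001/35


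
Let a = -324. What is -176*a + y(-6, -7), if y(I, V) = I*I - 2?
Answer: 57058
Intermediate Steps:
y(I, V) = -2 + I² (y(I, V) = I² - 2 = -2 + I²)
-176*a + y(-6, -7) = -176*(-324) + (-2 + (-6)²) = 57024 + (-2 + 36) = 57024 + 34 = 57058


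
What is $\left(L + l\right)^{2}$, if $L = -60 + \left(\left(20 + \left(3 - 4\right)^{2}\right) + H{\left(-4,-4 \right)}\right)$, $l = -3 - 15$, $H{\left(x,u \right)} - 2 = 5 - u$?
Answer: $2116$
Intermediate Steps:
$H{\left(x,u \right)} = 7 - u$ ($H{\left(x,u \right)} = 2 - \left(-5 + u\right) = 7 - u$)
$l = -18$ ($l = -3 - 15 = -18$)
$L = -28$ ($L = -60 + \left(\left(20 + \left(3 - 4\right)^{2}\right) + \left(7 - -4\right)\right) = -60 + \left(\left(20 + \left(-1\right)^{2}\right) + \left(7 + 4\right)\right) = -60 + \left(\left(20 + 1\right) + 11\right) = -60 + \left(21 + 11\right) = -60 + 32 = -28$)
$\left(L + l\right)^{2} = \left(-28 - 18\right)^{2} = \left(-46\right)^{2} = 2116$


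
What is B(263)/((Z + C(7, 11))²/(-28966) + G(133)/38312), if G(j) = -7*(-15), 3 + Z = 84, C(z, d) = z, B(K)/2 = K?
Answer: -291863038096/146823349 ≈ -1987.9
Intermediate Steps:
B(K) = 2*K
Z = 81 (Z = -3 + 84 = 81)
G(j) = 105
B(263)/((Z + C(7, 11))²/(-28966) + G(133)/38312) = (2*263)/((81 + 7)²/(-28966) + 105/38312) = 526/(88²*(-1/28966) + 105*(1/38312)) = 526/(7744*(-1/28966) + 105/38312) = 526/(-3872/14483 + 105/38312) = 526/(-146823349/554872696) = 526*(-554872696/146823349) = -291863038096/146823349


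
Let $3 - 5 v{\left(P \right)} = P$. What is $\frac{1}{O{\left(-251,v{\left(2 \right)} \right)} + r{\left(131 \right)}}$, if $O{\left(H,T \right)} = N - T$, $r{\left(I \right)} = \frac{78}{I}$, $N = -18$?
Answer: $- \frac{655}{11531} \approx -0.056803$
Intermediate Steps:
$v{\left(P \right)} = \frac{3}{5} - \frac{P}{5}$
$O{\left(H,T \right)} = -18 - T$
$\frac{1}{O{\left(-251,v{\left(2 \right)} \right)} + r{\left(131 \right)}} = \frac{1}{\left(-18 - \left(\frac{3}{5} - \frac{2}{5}\right)\right) + \frac{78}{131}} = \frac{1}{\left(-18 - \left(\frac{3}{5} - \frac{2}{5}\right)\right) + 78 \cdot \frac{1}{131}} = \frac{1}{\left(-18 - \frac{1}{5}\right) + \frac{78}{131}} = \frac{1}{- \frac{91}{5} + \frac{78}{131}} = \frac{1}{- \frac{11531}{655}} = - \frac{655}{11531}$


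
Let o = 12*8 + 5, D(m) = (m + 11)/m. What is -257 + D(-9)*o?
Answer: -2515/9 ≈ -279.44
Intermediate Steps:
D(m) = (11 + m)/m
o = 101 (o = 96 + 5 = 101)
-257 + D(-9)*o = -257 + ((11 - 9)/(-9))*101 = -257 - 1/9*2*101 = -257 - 2/9*101 = -257 - 202/9 = -2515/9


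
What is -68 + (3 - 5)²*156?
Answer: 556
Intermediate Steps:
-68 + (3 - 5)²*156 = -68 + (-2)²*156 = -68 + 4*156 = -68 + 624 = 556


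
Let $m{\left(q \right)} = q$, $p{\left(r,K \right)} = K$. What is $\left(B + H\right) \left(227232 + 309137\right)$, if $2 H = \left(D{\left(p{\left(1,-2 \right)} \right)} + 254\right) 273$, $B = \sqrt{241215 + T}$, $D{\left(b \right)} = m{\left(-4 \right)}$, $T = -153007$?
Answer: $18303592125 + 2145476 \sqrt{5513} \approx 1.8463 \cdot 10^{10}$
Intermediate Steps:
$D{\left(b \right)} = -4$
$B = 4 \sqrt{5513}$ ($B = \sqrt{241215 - 153007} = \sqrt{88208} = 4 \sqrt{5513} \approx 297.0$)
$H = 34125$ ($H = \frac{\left(-4 + 254\right) 273}{2} = \frac{250 \cdot 273}{2} = \frac{1}{2} \cdot 68250 = 34125$)
$\left(B + H\right) \left(227232 + 309137\right) = \left(4 \sqrt{5513} + 34125\right) \left(227232 + 309137\right) = \left(34125 + 4 \sqrt{5513}\right) 536369 = 18303592125 + 2145476 \sqrt{5513}$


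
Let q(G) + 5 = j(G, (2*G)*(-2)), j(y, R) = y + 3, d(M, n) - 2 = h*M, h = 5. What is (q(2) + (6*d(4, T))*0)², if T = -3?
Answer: 0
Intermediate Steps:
d(M, n) = 2 + 5*M
j(y, R) = 3 + y
q(G) = -2 + G (q(G) = -5 + (3 + G) = -2 + G)
(q(2) + (6*d(4, T))*0)² = ((-2 + 2) + (6*(2 + 5*4))*0)² = (0 + (6*(2 + 20))*0)² = (0 + (6*22)*0)² = (0 + 132*0)² = (0 + 0)² = 0² = 0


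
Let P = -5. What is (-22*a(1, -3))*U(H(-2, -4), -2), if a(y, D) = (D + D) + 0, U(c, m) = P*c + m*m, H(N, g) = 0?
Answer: 528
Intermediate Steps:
U(c, m) = m**2 - 5*c (U(c, m) = -5*c + m*m = -5*c + m**2 = m**2 - 5*c)
a(y, D) = 2*D (a(y, D) = 2*D + 0 = 2*D)
(-22*a(1, -3))*U(H(-2, -4), -2) = (-44*(-3))*((-2)**2 - 5*0) = (-22*(-6))*(4 + 0) = 132*4 = 528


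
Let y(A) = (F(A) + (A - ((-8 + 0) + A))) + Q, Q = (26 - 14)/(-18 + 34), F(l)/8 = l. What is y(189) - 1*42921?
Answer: -165601/4 ≈ -41400.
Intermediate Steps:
F(l) = 8*l
Q = 3/4 (Q = 12/16 = 12*(1/16) = 3/4 ≈ 0.75000)
y(A) = 35/4 + 8*A (y(A) = (8*A + (A - ((-8 + 0) + A))) + 3/4 = (8*A + (A - (-8 + A))) + 3/4 = (8*A + (A + (8 - A))) + 3/4 = (8*A + 8) + 3/4 = (8 + 8*A) + 3/4 = 35/4 + 8*A)
y(189) - 1*42921 = (35/4 + 8*189) - 1*42921 = (35/4 + 1512) - 42921 = 6083/4 - 42921 = -165601/4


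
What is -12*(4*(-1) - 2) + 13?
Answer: 85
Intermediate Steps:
-12*(4*(-1) - 2) + 13 = -12*(-4 - 2) + 13 = -12*(-6) + 13 = 72 + 13 = 85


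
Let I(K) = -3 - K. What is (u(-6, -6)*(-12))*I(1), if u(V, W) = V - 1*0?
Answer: -288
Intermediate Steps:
u(V, W) = V (u(V, W) = V + 0 = V)
(u(-6, -6)*(-12))*I(1) = (-6*(-12))*(-3 - 1*1) = 72*(-3 - 1) = 72*(-4) = -288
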